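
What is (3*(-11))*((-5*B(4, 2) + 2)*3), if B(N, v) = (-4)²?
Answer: 7722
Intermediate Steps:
B(N, v) = 16
(3*(-11))*((-5*B(4, 2) + 2)*3) = (3*(-11))*((-5*16 + 2)*3) = -33*(-80 + 2)*3 = -(-2574)*3 = -33*(-234) = 7722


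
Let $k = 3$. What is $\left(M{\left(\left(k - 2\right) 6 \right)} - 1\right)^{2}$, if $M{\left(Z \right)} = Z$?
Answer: $25$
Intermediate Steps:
$\left(M{\left(\left(k - 2\right) 6 \right)} - 1\right)^{2} = \left(\left(3 - 2\right) 6 - 1\right)^{2} = \left(1 \cdot 6 - 1\right)^{2} = \left(6 - 1\right)^{2} = 5^{2} = 25$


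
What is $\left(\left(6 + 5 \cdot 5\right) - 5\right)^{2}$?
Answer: $676$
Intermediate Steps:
$\left(\left(6 + 5 \cdot 5\right) - 5\right)^{2} = \left(\left(6 + 25\right) - 5\right)^{2} = \left(31 - 5\right)^{2} = 26^{2} = 676$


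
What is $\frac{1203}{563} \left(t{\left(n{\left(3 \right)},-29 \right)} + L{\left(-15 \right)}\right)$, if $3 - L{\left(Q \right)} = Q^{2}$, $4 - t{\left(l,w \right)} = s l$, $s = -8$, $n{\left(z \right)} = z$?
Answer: $- \frac{233382}{563} \approx -414.53$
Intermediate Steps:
$t{\left(l,w \right)} = 4 + 8 l$ ($t{\left(l,w \right)} = 4 - - 8 l = 4 + 8 l$)
$L{\left(Q \right)} = 3 - Q^{2}$
$\frac{1203}{563} \left(t{\left(n{\left(3 \right)},-29 \right)} + L{\left(-15 \right)}\right) = \frac{1203}{563} \left(\left(4 + 8 \cdot 3\right) + \left(3 - \left(-15\right)^{2}\right)\right) = 1203 \cdot \frac{1}{563} \left(\left(4 + 24\right) + \left(3 - 225\right)\right) = \frac{1203 \left(28 + \left(3 - 225\right)\right)}{563} = \frac{1203 \left(28 - 222\right)}{563} = \frac{1203}{563} \left(-194\right) = - \frac{233382}{563}$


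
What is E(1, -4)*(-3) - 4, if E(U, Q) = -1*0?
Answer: -4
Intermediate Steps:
E(U, Q) = 0
E(1, -4)*(-3) - 4 = 0*(-3) - 4 = 0 - 4 = -4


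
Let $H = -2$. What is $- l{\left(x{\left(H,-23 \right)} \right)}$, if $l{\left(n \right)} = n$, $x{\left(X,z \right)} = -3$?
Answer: $3$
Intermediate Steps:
$- l{\left(x{\left(H,-23 \right)} \right)} = \left(-1\right) \left(-3\right) = 3$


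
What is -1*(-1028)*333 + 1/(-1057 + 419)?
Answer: 218402711/638 ≈ 3.4232e+5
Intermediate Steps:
-1*(-1028)*333 + 1/(-1057 + 419) = 1028*333 + 1/(-638) = 342324 - 1/638 = 218402711/638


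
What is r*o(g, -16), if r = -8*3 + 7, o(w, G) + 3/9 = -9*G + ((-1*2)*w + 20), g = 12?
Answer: -7123/3 ≈ -2374.3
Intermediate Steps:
o(w, G) = 59/3 - 9*G - 2*w (o(w, G) = -⅓ + (-9*G + ((-1*2)*w + 20)) = -⅓ + (-9*G + (-2*w + 20)) = -⅓ + (-9*G + (20 - 2*w)) = -⅓ + (20 - 9*G - 2*w) = 59/3 - 9*G - 2*w)
r = -17 (r = -24 + 7 = -17)
r*o(g, -16) = -17*(59/3 - 9*(-16) - 2*12) = -17*(59/3 + 144 - 24) = -17*419/3 = -7123/3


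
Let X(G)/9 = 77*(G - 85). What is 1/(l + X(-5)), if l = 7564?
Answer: -1/54806 ≈ -1.8246e-5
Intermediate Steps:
X(G) = -58905 + 693*G (X(G) = 9*(77*(G - 85)) = 9*(77*(-85 + G)) = 9*(-6545 + 77*G) = -58905 + 693*G)
1/(l + X(-5)) = 1/(7564 + (-58905 + 693*(-5))) = 1/(7564 + (-58905 - 3465)) = 1/(7564 - 62370) = 1/(-54806) = -1/54806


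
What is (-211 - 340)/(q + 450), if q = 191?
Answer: -551/641 ≈ -0.85959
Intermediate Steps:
(-211 - 340)/(q + 450) = (-211 - 340)/(191 + 450) = -551/641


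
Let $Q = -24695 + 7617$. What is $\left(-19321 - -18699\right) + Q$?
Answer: $-17700$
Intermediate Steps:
$Q = -17078$
$\left(-19321 - -18699\right) + Q = \left(-19321 - -18699\right) - 17078 = \left(-19321 + 18699\right) - 17078 = -622 - 17078 = -17700$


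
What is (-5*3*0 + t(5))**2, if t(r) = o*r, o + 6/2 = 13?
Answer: 2500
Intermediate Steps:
o = 10 (o = -3 + 13 = 10)
t(r) = 10*r
(-5*3*0 + t(5))**2 = (-5*3*0 + 10*5)**2 = (-15*0 + 50)**2 = (0 + 50)**2 = 50**2 = 2500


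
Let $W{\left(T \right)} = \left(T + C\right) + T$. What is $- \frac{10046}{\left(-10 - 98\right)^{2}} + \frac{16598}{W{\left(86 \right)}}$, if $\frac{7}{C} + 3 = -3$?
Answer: $\frac{575648641}{5977800} \approx 96.298$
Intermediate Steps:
$C = - \frac{7}{6}$ ($C = \frac{7}{-3 - 3} = \frac{7}{-6} = 7 \left(- \frac{1}{6}\right) = - \frac{7}{6} \approx -1.1667$)
$W{\left(T \right)} = - \frac{7}{6} + 2 T$ ($W{\left(T \right)} = \left(T - \frac{7}{6}\right) + T = \left(- \frac{7}{6} + T\right) + T = - \frac{7}{6} + 2 T$)
$- \frac{10046}{\left(-10 - 98\right)^{2}} + \frac{16598}{W{\left(86 \right)}} = - \frac{10046}{\left(-10 - 98\right)^{2}} + \frac{16598}{- \frac{7}{6} + 2 \cdot 86} = - \frac{10046}{\left(-108\right)^{2}} + \frac{16598}{- \frac{7}{6} + 172} = - \frac{10046}{11664} + \frac{16598}{\frac{1025}{6}} = \left(-10046\right) \frac{1}{11664} + 16598 \cdot \frac{6}{1025} = - \frac{5023}{5832} + \frac{99588}{1025} = \frac{575648641}{5977800}$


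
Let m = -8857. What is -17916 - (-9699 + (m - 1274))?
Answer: 1914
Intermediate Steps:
-17916 - (-9699 + (m - 1274)) = -17916 - (-9699 + (-8857 - 1274)) = -17916 - (-9699 - 10131) = -17916 - 1*(-19830) = -17916 + 19830 = 1914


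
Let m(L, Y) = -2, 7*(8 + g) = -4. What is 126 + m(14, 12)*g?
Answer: 1002/7 ≈ 143.14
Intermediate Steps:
g = -60/7 (g = -8 + (1/7)*(-4) = -8 - 4/7 = -60/7 ≈ -8.5714)
126 + m(14, 12)*g = 126 - 2*(-60/7) = 126 + 120/7 = 1002/7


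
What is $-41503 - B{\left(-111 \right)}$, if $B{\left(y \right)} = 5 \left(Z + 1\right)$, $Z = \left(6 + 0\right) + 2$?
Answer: $-41548$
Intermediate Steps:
$Z = 8$ ($Z = 6 + 2 = 8$)
$B{\left(y \right)} = 45$ ($B{\left(y \right)} = 5 \left(8 + 1\right) = 5 \cdot 9 = 45$)
$-41503 - B{\left(-111 \right)} = -41503 - 45 = -41548$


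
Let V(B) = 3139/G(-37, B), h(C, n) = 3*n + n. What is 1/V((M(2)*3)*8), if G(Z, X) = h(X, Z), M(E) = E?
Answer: -148/3139 ≈ -0.047149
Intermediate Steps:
h(C, n) = 4*n
G(Z, X) = 4*Z
V(B) = -3139/148 (V(B) = 3139/((4*(-37))) = 3139/(-148) = 3139*(-1/148) = -3139/148)
1/V((M(2)*3)*8) = 1/(-3139/148) = -148/3139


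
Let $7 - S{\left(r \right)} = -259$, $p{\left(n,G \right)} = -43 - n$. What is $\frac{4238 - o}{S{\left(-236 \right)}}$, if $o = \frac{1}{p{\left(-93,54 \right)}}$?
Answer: $\frac{211899}{13300} \approx 15.932$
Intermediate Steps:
$S{\left(r \right)} = 266$ ($S{\left(r \right)} = 7 - -259 = 7 + 259 = 266$)
$o = \frac{1}{50}$ ($o = \frac{1}{-43 - -93} = \frac{1}{-43 + 93} = \frac{1}{50} \approx 0.02$)
$\frac{4238 - o}{S{\left(-236 \right)}} = \frac{4238 - \frac{1}{50}}{266} = \left(4238 - \frac{1}{50}\right) \frac{1}{266} = \frac{211899}{50} \cdot \frac{1}{266} = \frac{211899}{13300}$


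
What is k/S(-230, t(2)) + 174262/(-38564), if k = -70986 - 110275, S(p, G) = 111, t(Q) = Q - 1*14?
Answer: -3504746143/2140302 ≈ -1637.5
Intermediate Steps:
t(Q) = -14 + Q (t(Q) = Q - 14 = -14 + Q)
k = -181261
k/S(-230, t(2)) + 174262/(-38564) = -181261/111 + 174262/(-38564) = -181261*1/111 + 174262*(-1/38564) = -181261/111 - 87131/19282 = -3504746143/2140302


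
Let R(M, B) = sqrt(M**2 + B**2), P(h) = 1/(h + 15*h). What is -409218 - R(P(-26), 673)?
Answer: -409218 - 5*sqrt(3135283241)/416 ≈ -4.0989e+5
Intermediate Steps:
P(h) = 1/(16*h)
R(M, B) = sqrt(B**2 + M**2)
-409218 - R(P(-26), 673) = -409218 - sqrt(673**2 + ((1/16)/(-26))**2) = -409218 - sqrt(452929 + ((1/16)*(-1/26))**2) = -409218 - sqrt(452929 + (-1/416)**2) = -409218 - sqrt(452929 + 1/173056) = -409218 - sqrt(78382081025/173056) = -409218 - 5*sqrt(3135283241)/416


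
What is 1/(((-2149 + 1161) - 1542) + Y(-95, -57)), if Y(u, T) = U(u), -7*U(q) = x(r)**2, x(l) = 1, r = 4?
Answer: -7/17711 ≈ -0.00039523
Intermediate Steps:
U(q) = -1/7 (U(q) = -1/7*1**2 = -1/7*1 = -1/7)
Y(u, T) = -1/7
1/(((-2149 + 1161) - 1542) + Y(-95, -57)) = 1/(((-2149 + 1161) - 1542) - 1/7) = 1/((-988 - 1542) - 1/7) = 1/(-2530 - 1/7) = 1/(-17711/7) = -7/17711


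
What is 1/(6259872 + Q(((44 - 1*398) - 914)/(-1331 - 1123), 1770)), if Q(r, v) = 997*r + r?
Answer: 1227/7681495676 ≈ 1.5973e-7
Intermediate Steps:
Q(r, v) = 998*r
1/(6259872 + Q(((44 - 1*398) - 914)/(-1331 - 1123), 1770)) = 1/(6259872 + 998*(((44 - 1*398) - 914)/(-1331 - 1123))) = 1/(6259872 + 998*(((44 - 398) - 914)/(-2454))) = 1/(6259872 + 998*((-354 - 914)*(-1/2454))) = 1/(6259872 + 998*(-1268*(-1/2454))) = 1/(6259872 + 998*(634/1227)) = 1/(6259872 + 632732/1227) = 1/(7681495676/1227) = 1227/7681495676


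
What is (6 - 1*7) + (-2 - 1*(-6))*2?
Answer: 7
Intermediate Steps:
(6 - 1*7) + (-2 - 1*(-6))*2 = (6 - 7) + (-2 + 6)*2 = -1 + 4*2 = -1 + 8 = 7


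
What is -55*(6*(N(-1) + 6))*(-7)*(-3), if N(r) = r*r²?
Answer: -34650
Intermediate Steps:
N(r) = r³
-55*(6*(N(-1) + 6))*(-7)*(-3) = -55*(6*((-1)³ + 6))*(-7)*(-3) = -55*(6*(-1 + 6))*(-7)*(-3) = -55*(6*5)*(-7)*(-3) = -55*30*(-7)*(-3) = -(-11550)*(-3) = -55*630 = -34650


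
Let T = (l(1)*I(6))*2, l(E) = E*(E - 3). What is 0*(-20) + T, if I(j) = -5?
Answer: 20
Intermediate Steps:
l(E) = E*(-3 + E)
T = 20 (T = ((1*(-3 + 1))*(-5))*2 = ((1*(-2))*(-5))*2 = -2*(-5)*2 = 10*2 = 20)
0*(-20) + T = 0*(-20) + 20 = 0 + 20 = 20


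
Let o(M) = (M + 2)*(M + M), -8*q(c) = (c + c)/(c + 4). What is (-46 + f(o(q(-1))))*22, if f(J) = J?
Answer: -36157/36 ≈ -1004.4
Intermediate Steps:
q(c) = -c/(4*(4 + c)) (q(c) = -(c + c)/(8*(c + 4)) = -2*c/(8*(4 + c)) = -c/(4*(4 + c)))
o(M) = 2*M*(2 + M) (o(M) = (2 + M)*(2*M) = 2*M*(2 + M))
(-46 + f(o(q(-1))))*22 = (-46 + 2*(-1*(-1)/(16 + 4*(-1)))*(2 - 1*(-1)/(16 + 4*(-1))))*22 = (-46 + 2*(-1*(-1)/(16 - 4))*(2 - 1*(-1)/(16 - 4)))*22 = (-46 + 2*(-1*(-1)/12)*(2 - 1*(-1)/12))*22 = (-46 + 2*(-1*(-1)*1/12)*(2 - 1*(-1)*1/12))*22 = (-46 + 2*(1/12)*(2 + 1/12))*22 = (-46 + 2*(1/12)*(25/12))*22 = (-46 + 25/72)*22 = -3287/72*22 = -36157/36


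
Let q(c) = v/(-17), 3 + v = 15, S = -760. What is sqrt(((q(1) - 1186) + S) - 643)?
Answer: 5*I*sqrt(29937)/17 ≈ 50.889*I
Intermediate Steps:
v = 12 (v = -3 + 15 = 12)
q(c) = -12/17 (q(c) = 12/(-17) = 12*(-1/17) = -12/17)
sqrt(((q(1) - 1186) + S) - 643) = sqrt(((-12/17 - 1186) - 760) - 643) = sqrt((-20174/17 - 760) - 643) = sqrt(-33094/17 - 643) = sqrt(-44025/17) = 5*I*sqrt(29937)/17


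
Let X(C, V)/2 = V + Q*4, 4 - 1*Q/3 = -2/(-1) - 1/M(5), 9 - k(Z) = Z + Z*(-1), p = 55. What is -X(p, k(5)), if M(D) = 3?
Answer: -74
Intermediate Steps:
k(Z) = 9 (k(Z) = 9 - (Z + Z*(-1)) = 9 - (Z - Z) = 9 - 1*0 = 9 + 0 = 9)
Q = 7 (Q = 12 - 3*(-2/(-1) - 1/3) = 12 - 3*(-2*(-1) - 1*⅓) = 12 - 3*(2 - ⅓) = 12 - 3*5/3 = 12 - 5 = 7)
X(C, V) = 56 + 2*V (X(C, V) = 2*(V + 7*4) = 2*(V + 28) = 2*(28 + V) = 56 + 2*V)
-X(p, k(5)) = -(56 + 2*9) = -(56 + 18) = -1*74 = -74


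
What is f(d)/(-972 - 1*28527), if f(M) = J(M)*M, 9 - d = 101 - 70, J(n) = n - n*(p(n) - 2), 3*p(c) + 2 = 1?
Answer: -4840/88497 ≈ -0.054691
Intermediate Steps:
p(c) = -1/3 (p(c) = -2/3 + (1/3)*1 = -2/3 + 1/3 = -1/3)
J(n) = 10*n/3 (J(n) = n - n*(-1/3 - 2) = n - n*(-7)/3 = n - (-7)*n/3 = n + 7*n/3 = 10*n/3)
d = -22 (d = 9 - (101 - 70) = 9 - 1*31 = 9 - 31 = -22)
f(M) = 10*M**2/3 (f(M) = (10*M/3)*M = 10*M**2/3)
f(d)/(-972 - 1*28527) = ((10/3)*(-22)**2)/(-972 - 1*28527) = ((10/3)*484)/(-972 - 28527) = (4840/3)/(-29499) = (4840/3)*(-1/29499) = -4840/88497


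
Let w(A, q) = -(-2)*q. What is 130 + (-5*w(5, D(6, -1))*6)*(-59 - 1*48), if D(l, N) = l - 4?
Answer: 12970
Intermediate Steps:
D(l, N) = -4 + l
w(A, q) = 2*q
130 + (-5*w(5, D(6, -1))*6)*(-59 - 1*48) = 130 + (-10*(-4 + 6)*6)*(-59 - 1*48) = 130 + (-10*2*6)*(-59 - 48) = 130 + (-5*4*6)*(-107) = 130 - 20*6*(-107) = 130 - 120*(-107) = 130 + 12840 = 12970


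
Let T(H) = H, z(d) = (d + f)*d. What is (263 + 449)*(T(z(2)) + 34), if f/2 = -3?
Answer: 18512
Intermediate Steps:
f = -6 (f = 2*(-3) = -6)
z(d) = d*(-6 + d) (z(d) = (d - 6)*d = (-6 + d)*d = d*(-6 + d))
(263 + 449)*(T(z(2)) + 34) = (263 + 449)*(2*(-6 + 2) + 34) = 712*(2*(-4) + 34) = 712*(-8 + 34) = 712*26 = 18512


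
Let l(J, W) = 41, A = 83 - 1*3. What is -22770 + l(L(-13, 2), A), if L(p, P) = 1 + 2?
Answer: -22729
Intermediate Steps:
L(p, P) = 3
A = 80 (A = 83 - 3 = 80)
-22770 + l(L(-13, 2), A) = -22770 + 41 = -22729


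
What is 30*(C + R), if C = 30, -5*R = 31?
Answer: 714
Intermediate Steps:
R = -31/5 (R = -⅕*31 = -31/5 ≈ -6.2000)
30*(C + R) = 30*(30 - 31/5) = 30*(119/5) = 714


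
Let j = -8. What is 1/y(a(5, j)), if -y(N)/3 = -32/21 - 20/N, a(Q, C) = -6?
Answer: -7/38 ≈ -0.18421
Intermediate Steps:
y(N) = 32/7 + 60/N (y(N) = -3*(-32/21 - 20/N) = 32/7 + 60/N)
1/y(a(5, j)) = 1/(32/7 + 60/(-6)) = 1/(32/7 + 60*(-1/6)) = 1/(32/7 - 10) = 1/(-38/7) = -7/38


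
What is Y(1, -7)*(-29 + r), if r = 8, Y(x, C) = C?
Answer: 147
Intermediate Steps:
Y(1, -7)*(-29 + r) = -7*(-29 + 8) = -7*(-21) = 147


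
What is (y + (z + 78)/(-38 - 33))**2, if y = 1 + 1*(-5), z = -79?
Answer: 80089/5041 ≈ 15.888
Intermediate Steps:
y = -4 (y = 1 - 5 = -4)
(y + (z + 78)/(-38 - 33))**2 = (-4 + (-79 + 78)/(-38 - 33))**2 = (-4 - 1/(-71))**2 = (-4 - 1*(-1/71))**2 = (-4 + 1/71)**2 = (-283/71)**2 = 80089/5041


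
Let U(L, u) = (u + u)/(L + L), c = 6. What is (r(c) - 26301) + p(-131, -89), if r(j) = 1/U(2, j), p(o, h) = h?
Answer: -79169/3 ≈ -26390.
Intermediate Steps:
U(L, u) = u/L (U(L, u) = (2*u)/((2*L)) = (2*u)*(1/(2*L)) = u/L)
r(j) = 2/j (r(j) = 1/(j/2) = 2/j)
(r(c) - 26301) + p(-131, -89) = (2/6 - 26301) - 89 = (2*(⅙) - 26301) - 89 = (⅓ - 26301) - 89 = -78902/3 - 89 = -79169/3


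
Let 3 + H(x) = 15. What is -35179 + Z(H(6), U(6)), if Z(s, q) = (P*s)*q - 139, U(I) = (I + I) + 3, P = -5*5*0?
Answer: -35318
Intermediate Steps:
P = 0 (P = -25*0 = 0)
H(x) = 12 (H(x) = -3 + 15 = 12)
U(I) = 3 + 2*I (U(I) = 2*I + 3 = 3 + 2*I)
Z(s, q) = -139 (Z(s, q) = (0*s)*q - 139 = 0*q - 139 = 0 - 139 = -139)
-35179 + Z(H(6), U(6)) = -35179 - 139 = -35318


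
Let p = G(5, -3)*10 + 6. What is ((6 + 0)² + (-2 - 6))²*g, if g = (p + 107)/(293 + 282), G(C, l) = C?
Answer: 127792/575 ≈ 222.25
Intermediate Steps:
p = 56 (p = 5*10 + 6 = 50 + 6 = 56)
g = 163/575 (g = (56 + 107)/(293 + 282) = 163/575 ≈ 0.28348)
((6 + 0)² + (-2 - 6))²*g = ((6 + 0)² + (-2 - 6))²*(163/575) = (6² - 8)²*(163/575) = (36 - 8)²*(163/575) = 28²*(163/575) = 784*(163/575) = 127792/575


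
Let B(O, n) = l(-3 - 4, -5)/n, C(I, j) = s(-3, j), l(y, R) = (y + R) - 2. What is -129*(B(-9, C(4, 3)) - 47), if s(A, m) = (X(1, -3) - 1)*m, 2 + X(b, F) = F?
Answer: 17888/3 ≈ 5962.7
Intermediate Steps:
l(y, R) = -2 + R + y (l(y, R) = (R + y) - 2 = -2 + R + y)
X(b, F) = -2 + F
s(A, m) = -6*m (s(A, m) = ((-2 - 3) - 1)*m = (-5 - 1)*m = -6*m)
C(I, j) = -6*j
B(O, n) = -14/n (B(O, n) = (-2 - 5 + (-3 - 4))/n = (-2 - 5 - 7)/n = -14/n)
-129*(B(-9, C(4, 3)) - 47) = -129*(-14/((-6*3)) - 47) = -129*(-14/(-18) - 47) = -129*(-14*(-1/18) - 47) = -129*(7/9 - 47) = -129*(-416/9) = 17888/3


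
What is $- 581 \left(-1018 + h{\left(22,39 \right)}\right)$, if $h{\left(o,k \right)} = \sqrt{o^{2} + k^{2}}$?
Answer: $591458 - 581 \sqrt{2005} \approx 5.6544 \cdot 10^{5}$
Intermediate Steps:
$h{\left(o,k \right)} = \sqrt{k^{2} + o^{2}}$
$- 581 \left(-1018 + h{\left(22,39 \right)}\right) = - 581 \left(-1018 + \sqrt{39^{2} + 22^{2}}\right) = - 581 \left(-1018 + \sqrt{1521 + 484}\right) = - 581 \left(-1018 + \sqrt{2005}\right) = 591458 - 581 \sqrt{2005}$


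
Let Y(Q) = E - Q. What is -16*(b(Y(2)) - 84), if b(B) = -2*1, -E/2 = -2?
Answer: 1376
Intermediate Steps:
E = 4 (E = -2*(-2) = 4)
Y(Q) = 4 - Q
b(B) = -2
-16*(b(Y(2)) - 84) = -16*(-2 - 84) = -16*(-86) = 1376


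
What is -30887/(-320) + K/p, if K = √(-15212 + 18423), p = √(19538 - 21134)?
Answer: 30887/320 - 13*I*√21/42 ≈ 96.522 - 1.4184*I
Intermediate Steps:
p = 2*I*√399 (p = √(-1596) = 2*I*√399 ≈ 39.95*I)
K = 13*√19 (K = √3211 = 13*√19 ≈ 56.666)
-30887/(-320) + K/p = -30887/(-320) + (13*√19)/((2*I*√399)) = -30887*(-1/320) + (13*√19)*(-I*√399/798) = 30887/320 - 13*I*√21/42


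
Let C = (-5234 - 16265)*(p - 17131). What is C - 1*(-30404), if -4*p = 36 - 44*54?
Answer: 355752858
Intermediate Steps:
p = 585 (p = -(36 - 44*54)/4 = -(36 - 2376)/4 = -¼*(-2340) = 585)
C = 355722454 (C = (-5234 - 16265)*(585 - 17131) = -21499*(-16546) = 355722454)
C - 1*(-30404) = 355722454 - 1*(-30404) = 355722454 + 30404 = 355752858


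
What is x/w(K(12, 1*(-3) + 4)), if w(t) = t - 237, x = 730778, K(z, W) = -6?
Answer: -730778/243 ≈ -3007.3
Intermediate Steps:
w(t) = -237 + t
x/w(K(12, 1*(-3) + 4)) = 730778/(-237 - 6) = 730778/(-243) = 730778*(-1/243) = -730778/243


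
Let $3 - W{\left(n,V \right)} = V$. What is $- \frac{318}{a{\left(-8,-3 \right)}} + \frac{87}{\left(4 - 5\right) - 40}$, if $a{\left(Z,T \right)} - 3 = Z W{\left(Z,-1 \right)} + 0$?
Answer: $\frac{10515}{1189} \approx 8.8436$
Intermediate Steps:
$W{\left(n,V \right)} = 3 - V$
$a{\left(Z,T \right)} = 3 + 4 Z$ ($a{\left(Z,T \right)} = 3 + \left(Z \left(3 - -1\right) + 0\right) = 3 + \left(Z \left(3 + 1\right) + 0\right) = 3 + \left(Z 4 + 0\right) = 3 + \left(4 Z + 0\right) = 3 + 4 Z$)
$- \frac{318}{a{\left(-8,-3 \right)}} + \frac{87}{\left(4 - 5\right) - 40} = - \frac{318}{3 + 4 \left(-8\right)} + \frac{87}{\left(4 - 5\right) - 40} = - \frac{318}{3 - 32} + \frac{87}{\left(4 - 5\right) - 40} = - \frac{318}{-29} + \frac{87}{-1 - 40} = \left(-318\right) \left(- \frac{1}{29}\right) + \frac{87}{-41} = \frac{318}{29} + 87 \left(- \frac{1}{41}\right) = \frac{318}{29} - \frac{87}{41} = \frac{10515}{1189}$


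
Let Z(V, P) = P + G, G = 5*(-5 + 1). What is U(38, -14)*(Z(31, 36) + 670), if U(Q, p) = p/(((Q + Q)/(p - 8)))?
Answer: 52822/19 ≈ 2780.1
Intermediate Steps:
G = -20 (G = 5*(-4) = -20)
Z(V, P) = -20 + P (Z(V, P) = P - 20 = -20 + P)
U(Q, p) = p*(-8 + p)/(2*Q) (U(Q, p) = p/(((2*Q)/(-8 + p))) = p/((2*Q/(-8 + p))) = p*((-8 + p)/(2*Q)) = p*(-8 + p)/(2*Q))
U(38, -14)*(Z(31, 36) + 670) = ((½)*(-14)*(-8 - 14)/38)*((-20 + 36) + 670) = ((½)*(-14)*(1/38)*(-22))*(16 + 670) = (77/19)*686 = 52822/19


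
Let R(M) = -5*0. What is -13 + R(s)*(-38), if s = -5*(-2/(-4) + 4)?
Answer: -13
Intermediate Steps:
s = -45/2 (s = -5*(-2*(-1/4) + 4) = -5*(1/2 + 4) = -5*9/2 = -45/2 ≈ -22.500)
R(M) = 0
-13 + R(s)*(-38) = -13 + 0*(-38) = -13 + 0 = -13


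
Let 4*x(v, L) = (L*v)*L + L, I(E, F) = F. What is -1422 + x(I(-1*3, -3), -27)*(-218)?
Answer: 119241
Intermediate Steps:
x(v, L) = L/4 + v*L²/4 (x(v, L) = ((L*v)*L + L)/4 = (v*L² + L)/4 = (L + v*L²)/4 = L/4 + v*L²/4)
-1422 + x(I(-1*3, -3), -27)*(-218) = -1422 + ((¼)*(-27)*(1 - 27*(-3)))*(-218) = -1422 + ((¼)*(-27)*(1 + 81))*(-218) = -1422 + ((¼)*(-27)*82)*(-218) = -1422 - 1107/2*(-218) = -1422 + 120663 = 119241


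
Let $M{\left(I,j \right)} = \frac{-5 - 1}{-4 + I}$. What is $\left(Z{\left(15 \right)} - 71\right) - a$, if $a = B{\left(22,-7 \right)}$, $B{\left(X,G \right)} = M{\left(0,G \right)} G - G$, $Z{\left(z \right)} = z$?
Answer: $- \frac{105}{2} \approx -52.5$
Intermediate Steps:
$M{\left(I,j \right)} = - \frac{6}{-4 + I}$
$B{\left(X,G \right)} = \frac{G}{2}$ ($B{\left(X,G \right)} = - \frac{6}{-4 + 0} G - G = - \frac{6}{-4} G - G = \left(-6\right) \left(- \frac{1}{4}\right) G - G = \frac{3 G}{2} - G = \frac{G}{2}$)
$a = - \frac{7}{2}$ ($a = \frac{1}{2} \left(-7\right) = - \frac{7}{2} \approx -3.5$)
$\left(Z{\left(15 \right)} - 71\right) - a = \left(15 - 71\right) - - \frac{7}{2} = -56 + \frac{7}{2} = - \frac{105}{2}$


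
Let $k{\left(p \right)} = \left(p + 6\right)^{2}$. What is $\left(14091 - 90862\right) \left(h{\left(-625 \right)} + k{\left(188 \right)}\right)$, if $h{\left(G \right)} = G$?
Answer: $-2841371481$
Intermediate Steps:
$k{\left(p \right)} = \left(6 + p\right)^{2}$
$\left(14091 - 90862\right) \left(h{\left(-625 \right)} + k{\left(188 \right)}\right) = \left(14091 - 90862\right) \left(-625 + \left(6 + 188\right)^{2}\right) = - 76771 \left(-625 + 194^{2}\right) = - 76771 \left(-625 + 37636\right) = \left(-76771\right) 37011 = -2841371481$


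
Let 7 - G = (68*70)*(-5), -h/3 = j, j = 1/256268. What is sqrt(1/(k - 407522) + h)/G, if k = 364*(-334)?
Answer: I*sqrt(15623137841414523)/807003057321762 ≈ 1.5488e-7*I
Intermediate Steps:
k = -121576
j = 1/256268 ≈ 3.9022e-6
h = -3/256268 (h = -3*1/256268 = -3/256268 ≈ -1.1706e-5)
G = 23807 (G = 7 - 68*70*(-5) = 7 - 4760*(-5) = 7 - 1*(-23800) = 7 + 23800 = 23807)
sqrt(1/(k - 407522) + h)/G = sqrt(1/(-121576 - 407522) - 3/256268)/23807 = sqrt(1/(-529098) - 3/256268)*(1/23807) = sqrt(-1/529098 - 3/256268)*(1/23807) = sqrt(-921781/67795443132)*(1/23807) = (I*sqrt(15623137841414523)/33897721566)*(1/23807) = I*sqrt(15623137841414523)/807003057321762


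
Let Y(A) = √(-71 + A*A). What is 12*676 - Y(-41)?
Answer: 8112 - √1610 ≈ 8071.9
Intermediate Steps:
Y(A) = √(-71 + A²)
12*676 - Y(-41) = 12*676 - √(-71 + (-41)²) = 8112 - √(-71 + 1681) = 8112 - √1610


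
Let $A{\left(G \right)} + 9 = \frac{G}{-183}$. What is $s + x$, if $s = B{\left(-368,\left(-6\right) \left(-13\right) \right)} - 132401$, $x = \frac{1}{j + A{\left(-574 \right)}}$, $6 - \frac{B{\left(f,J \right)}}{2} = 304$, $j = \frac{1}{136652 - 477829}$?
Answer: $- \frac{48688017018079}{366083104} \approx -1.33 \cdot 10^{5}$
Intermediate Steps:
$j = - \frac{1}{341177}$ ($j = \frac{1}{-341177} = - \frac{1}{341177} \approx -2.931 \cdot 10^{-6}$)
$B{\left(f,J \right)} = -596$ ($B{\left(f,J \right)} = 12 - 608 = -596$)
$A{\left(G \right)} = -9 - \frac{G}{183}$ ($A{\left(G \right)} = -9 + \frac{G}{-183} = -9 + G \left(- \frac{1}{183}\right) = -9 - \frac{G}{183}$)
$x = - \frac{62435391}{366083104}$ ($x = \frac{1}{- \frac{1}{341177} - \frac{1073}{183}} = \frac{1}{- \frac{366083104}{62435391}} = - \frac{62435391}{366083104} \approx -0.17055$)
$s = -132997$ ($s = -596 - 132401 = -132997$)
$s + x = -132997 - \frac{62435391}{366083104} = - \frac{48688017018079}{366083104}$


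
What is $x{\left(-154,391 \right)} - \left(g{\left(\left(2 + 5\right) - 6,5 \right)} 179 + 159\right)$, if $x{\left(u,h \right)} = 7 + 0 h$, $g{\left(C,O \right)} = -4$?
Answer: $564$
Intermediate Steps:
$x{\left(u,h \right)} = 7$ ($x{\left(u,h \right)} = 7 + 0 = 7$)
$x{\left(-154,391 \right)} - \left(g{\left(\left(2 + 5\right) - 6,5 \right)} 179 + 159\right) = 7 - \left(\left(-4\right) 179 + 159\right) = 7 - \left(-716 + 159\right) = 7 - -557 = 7 + 557 = 564$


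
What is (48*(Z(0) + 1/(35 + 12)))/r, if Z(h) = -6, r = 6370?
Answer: -6744/149695 ≈ -0.045052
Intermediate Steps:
(48*(Z(0) + 1/(35 + 12)))/r = (48*(-6 + 1/(35 + 12)))/6370 = (48*(-6 + 1/47))*(1/6370) = (48*(-281/47))*(1/6370) = -13488/47*1/6370 = -6744/149695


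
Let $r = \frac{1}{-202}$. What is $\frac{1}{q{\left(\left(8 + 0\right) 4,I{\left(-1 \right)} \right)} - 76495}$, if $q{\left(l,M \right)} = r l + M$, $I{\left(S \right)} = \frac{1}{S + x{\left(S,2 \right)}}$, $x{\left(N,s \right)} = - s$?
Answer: $- \frac{303}{23178134} \approx -1.3073 \cdot 10^{-5}$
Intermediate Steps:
$r = - \frac{1}{202} \approx -0.0049505$
$I{\left(S \right)} = \frac{1}{-2 + S}$ ($I{\left(S \right)} = \frac{1}{S - 2} = \frac{1}{-2 + S}$)
$q{\left(l,M \right)} = M - \frac{l}{202}$ ($q{\left(l,M \right)} = - \frac{l}{202} + M = M - \frac{l}{202}$)
$\frac{1}{q{\left(\left(8 + 0\right) 4,I{\left(-1 \right)} \right)} - 76495} = \frac{1}{\left(\frac{1}{-2 - 1} - \frac{\left(8 + 0\right) 4}{202}\right) - 76495} = \frac{1}{\left(\frac{1}{-3} - \frac{8 \cdot 4}{202}\right) - 76495} = \frac{1}{\left(- \frac{1}{3} - \frac{16}{101}\right) - 76495} = \frac{1}{- \frac{149}{303} - 76495} = \frac{1}{- \frac{23178134}{303}} = - \frac{303}{23178134}$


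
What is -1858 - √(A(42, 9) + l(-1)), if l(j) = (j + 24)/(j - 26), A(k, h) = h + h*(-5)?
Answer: -1858 - I*√2985/9 ≈ -1858.0 - 6.0706*I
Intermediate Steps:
A(k, h) = -4*h (A(k, h) = h - 5*h = -4*h)
l(j) = (24 + j)/(-26 + j)
-1858 - √(A(42, 9) + l(-1)) = -1858 - √(-4*9 + (24 - 1)/(-26 - 1)) = -1858 - √(-36 + 23/(-27)) = -1858 - √(-36 - 1/27*23) = -1858 - √(-36 - 23/27) = -1858 - √(-995/27) = -1858 - I*√2985/9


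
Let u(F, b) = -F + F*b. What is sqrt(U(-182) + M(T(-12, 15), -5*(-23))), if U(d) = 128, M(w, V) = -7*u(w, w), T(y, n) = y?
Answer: 2*I*sqrt(241) ≈ 31.048*I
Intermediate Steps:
M(w, V) = -7*w*(-1 + w)
sqrt(U(-182) + M(T(-12, 15), -5*(-23))) = sqrt(128 + 7*(-12)*(1 - 1*(-12))) = sqrt(128 + 7*(-12)*(1 + 12)) = sqrt(128 + 7*(-12)*13) = sqrt(128 - 1092) = sqrt(-964) = 2*I*sqrt(241)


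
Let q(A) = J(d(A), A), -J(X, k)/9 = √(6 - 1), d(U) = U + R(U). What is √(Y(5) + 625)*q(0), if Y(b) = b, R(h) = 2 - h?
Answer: -135*√14 ≈ -505.12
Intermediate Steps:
d(U) = 2 (d(U) = U + (2 - U) = 2)
J(X, k) = -9*√5 (J(X, k) = -9*√(6 - 1) = -9*√5)
q(A) = -9*√5
√(Y(5) + 625)*q(0) = √(5 + 625)*(-9*√5) = √630*(-9*√5) = (3*√70)*(-9*√5) = -135*√14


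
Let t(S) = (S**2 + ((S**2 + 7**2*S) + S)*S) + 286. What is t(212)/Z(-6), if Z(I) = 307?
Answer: 11820558/307 ≈ 38503.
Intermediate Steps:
t(S) = 286 + S**2 + S*(S**2 + 50*S) (t(S) = (S**2 + ((S**2 + 49*S) + S)*S) + 286 = (S**2 + (S**2 + 50*S)*S) + 286 = (S**2 + S*(S**2 + 50*S)) + 286 = 286 + S**2 + S*(S**2 + 50*S))
t(212)/Z(-6) = (286 + 212**3 + 51*212**2)/307 = (286 + 9528128 + 51*44944)*(1/307) = (286 + 9528128 + 2292144)*(1/307) = 11820558*(1/307) = 11820558/307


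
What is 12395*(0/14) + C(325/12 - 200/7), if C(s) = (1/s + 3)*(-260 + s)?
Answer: -426121/700 ≈ -608.74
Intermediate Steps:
C(s) = (-260 + s)*(3 + 1/s) (C(s) = (3 + 1/s)*(-260 + s) = (-260 + s)*(3 + 1/s))
12395*(0/14) + C(325/12 - 200/7) = 12395*(0/14) + (-779 - 260/(325/12 - 200/7) + 3*(325/12 - 200/7)) = 12395*(0*(1/14)) + (-779 - 260/(325*(1/12) - 200*⅐) + 3*(325*(1/12) - 200*⅐)) = 12395*0 + (-779 - 260/(325/12 - 200/7) + 3*(325/12 - 200/7)) = 0 + (-779 - 260/(-125/84) + 3*(-125/84)) = 0 + (-779 - 260*(-84/125) - 125/28) = 0 + (-779 + 4368/25 - 125/28) = 0 - 426121/700 = -426121/700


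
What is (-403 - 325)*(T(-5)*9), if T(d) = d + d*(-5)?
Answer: -131040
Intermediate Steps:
T(d) = -4*d (T(d) = d - 5*d = -4*d)
(-403 - 325)*(T(-5)*9) = (-403 - 325)*(-4*(-5)*9) = -14560*9 = -728*180 = -131040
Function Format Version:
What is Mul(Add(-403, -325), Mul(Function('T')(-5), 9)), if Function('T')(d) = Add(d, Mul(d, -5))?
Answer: -131040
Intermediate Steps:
Function('T')(d) = Mul(-4, d) (Function('T')(d) = Add(d, Mul(-5, d)) = Mul(-4, d))
Mul(Add(-403, -325), Mul(Function('T')(-5), 9)) = Mul(Add(-403, -325), Mul(Mul(-4, -5), 9)) = Mul(-728, Mul(20, 9)) = Mul(-728, 180) = -131040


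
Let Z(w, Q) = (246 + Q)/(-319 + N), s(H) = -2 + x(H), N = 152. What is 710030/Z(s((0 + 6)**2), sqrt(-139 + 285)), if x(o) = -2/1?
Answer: -2916945246/6037 + 11857501*sqrt(146)/6037 ≈ -4.5945e+5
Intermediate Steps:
x(o) = -2 (x(o) = -2*1 = -2)
s(H) = -4 (s(H) = -2 - 2 = -4)
Z(w, Q) = -246/167 - Q/167 (Z(w, Q) = (246 + Q)/(-319 + 152) = (246 + Q)/(-167) = (246 + Q)*(-1/167) = -246/167 - Q/167)
710030/Z(s((0 + 6)**2), sqrt(-139 + 285)) = 710030/(-246/167 - sqrt(-139 + 285)/167) = 710030/(-246/167 - sqrt(146)/167)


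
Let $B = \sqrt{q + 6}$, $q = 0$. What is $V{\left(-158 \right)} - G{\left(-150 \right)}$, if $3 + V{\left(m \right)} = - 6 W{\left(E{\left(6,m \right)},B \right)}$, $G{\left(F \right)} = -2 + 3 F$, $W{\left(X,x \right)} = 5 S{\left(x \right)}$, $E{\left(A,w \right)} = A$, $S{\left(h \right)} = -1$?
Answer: $479$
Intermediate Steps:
$B = \sqrt{6}$ ($B = \sqrt{0 + 6} = \sqrt{6} \approx 2.4495$)
$W{\left(X,x \right)} = -5$ ($W{\left(X,x \right)} = 5 \left(-1\right) = -5$)
$V{\left(m \right)} = 27$ ($V{\left(m \right)} = -3 - -30 = -3 + 30 = 27$)
$V{\left(-158 \right)} - G{\left(-150 \right)} = 27 - \left(-2 + 3 \left(-150\right)\right) = 27 - \left(-2 - 450\right) = 27 - -452 = 27 + 452 = 479$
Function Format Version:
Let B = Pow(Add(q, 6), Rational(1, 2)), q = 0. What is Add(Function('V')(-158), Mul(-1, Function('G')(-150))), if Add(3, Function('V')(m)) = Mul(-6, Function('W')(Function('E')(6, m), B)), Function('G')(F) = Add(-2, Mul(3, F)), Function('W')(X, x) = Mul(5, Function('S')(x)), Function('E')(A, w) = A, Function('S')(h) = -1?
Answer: 479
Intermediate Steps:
B = Pow(6, Rational(1, 2)) (B = Pow(Add(0, 6), Rational(1, 2)) = Pow(6, Rational(1, 2)) ≈ 2.4495)
Function('W')(X, x) = -5 (Function('W')(X, x) = Mul(5, -1) = -5)
Function('V')(m) = 27 (Function('V')(m) = Add(-3, Mul(-6, -5)) = Add(-3, 30) = 27)
Add(Function('V')(-158), Mul(-1, Function('G')(-150))) = Add(27, Mul(-1, Add(-2, Mul(3, -150)))) = Add(27, Mul(-1, Add(-2, -450))) = Add(27, Mul(-1, -452)) = Add(27, 452) = 479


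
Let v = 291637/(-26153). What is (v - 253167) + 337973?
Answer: 2217639681/26153 ≈ 84795.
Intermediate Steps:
v = -291637/26153 (v = 291637*(-1/26153) = -291637/26153 ≈ -11.151)
(v - 253167) + 337973 = (-291637/26153 - 253167) + 337973 = -6621368188/26153 + 337973 = 2217639681/26153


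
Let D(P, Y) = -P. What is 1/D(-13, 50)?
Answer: 1/13 ≈ 0.076923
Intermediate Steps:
1/D(-13, 50) = 1/(-1*(-13)) = 1/13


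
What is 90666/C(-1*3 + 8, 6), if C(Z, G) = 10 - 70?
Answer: -15111/10 ≈ -1511.1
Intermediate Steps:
C(Z, G) = -60
90666/C(-1*3 + 8, 6) = 90666/(-60) = 90666*(-1/60) = -15111/10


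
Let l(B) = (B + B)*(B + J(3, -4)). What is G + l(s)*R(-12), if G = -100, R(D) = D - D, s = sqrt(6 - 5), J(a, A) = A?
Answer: -100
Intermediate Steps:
s = 1 (s = sqrt(1) = 1)
R(D) = 0
l(B) = 2*B*(-4 + B) (l(B) = (B + B)*(B - 4) = (2*B)*(-4 + B) = 2*B*(-4 + B))
G + l(s)*R(-12) = -100 + (2*1*(-4 + 1))*0 = -100 + (2*1*(-3))*0 = -100 - 6*0 = -100 + 0 = -100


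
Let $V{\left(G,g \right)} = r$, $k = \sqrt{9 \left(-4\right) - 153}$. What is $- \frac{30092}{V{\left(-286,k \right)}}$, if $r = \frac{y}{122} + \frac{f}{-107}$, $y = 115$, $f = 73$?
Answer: $- \frac{392820968}{3399} \approx -1.1557 \cdot 10^{5}$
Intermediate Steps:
$r = \frac{3399}{13054}$ ($r = \frac{115}{122} + \frac{73}{-107} = 115 \cdot \frac{1}{122} + 73 \left(- \frac{1}{107}\right) = \frac{115}{122} - \frac{73}{107} = \frac{3399}{13054} \approx 0.26038$)
$k = 3 i \sqrt{21}$ ($k = \sqrt{-36 - 153} = \sqrt{-189} = 3 i \sqrt{21} \approx 13.748 i$)
$V{\left(G,g \right)} = \frac{3399}{13054}$
$- \frac{30092}{V{\left(-286,k \right)}} = - \frac{30092}{\frac{3399}{13054}} = \left(-30092\right) \frac{13054}{3399} = - \frac{392820968}{3399}$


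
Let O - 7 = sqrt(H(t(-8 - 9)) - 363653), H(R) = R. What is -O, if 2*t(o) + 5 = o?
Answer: -7 - 4*I*sqrt(22729) ≈ -7.0 - 603.05*I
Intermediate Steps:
t(o) = -5/2 + o/2
O = 7 + 4*I*sqrt(22729) (O = 7 + sqrt((-5/2 + (-8 - 9)/2) - 363653) = 7 + sqrt((-5/2 + (1/2)*(-17)) - 363653) = 7 + sqrt((-5/2 - 17/2) - 363653) = 7 + sqrt(-11 - 363653) = 7 + sqrt(-363664) = 7 + 4*I*sqrt(22729) ≈ 7.0 + 603.05*I)
-O = -(7 + 4*I*sqrt(22729)) = -7 - 4*I*sqrt(22729)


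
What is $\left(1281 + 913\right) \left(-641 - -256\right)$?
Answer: $-844690$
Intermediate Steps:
$\left(1281 + 913\right) \left(-641 - -256\right) = 2194 \left(-641 + 256\right) = 2194 \left(-385\right) = -844690$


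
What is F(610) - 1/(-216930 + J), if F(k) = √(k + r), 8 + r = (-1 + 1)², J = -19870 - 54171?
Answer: 1/290971 + √602 ≈ 24.536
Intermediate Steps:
J = -74041
r = -8 (r = -8 + (-1 + 1)² = -8 + 0² = -8 + 0 = -8)
F(k) = √(-8 + k) (F(k) = √(k - 8) = √(-8 + k))
F(610) - 1/(-216930 + J) = √(-8 + 610) - 1/(-216930 - 74041) = √602 - 1/(-290971) = √602 - 1*(-1/290971) = √602 + 1/290971 = 1/290971 + √602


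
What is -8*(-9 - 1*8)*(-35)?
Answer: -4760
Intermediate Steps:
-8*(-9 - 1*8)*(-35) = -8*(-9 - 8)*(-35) = -8*(-17)*(-35) = 136*(-35) = -4760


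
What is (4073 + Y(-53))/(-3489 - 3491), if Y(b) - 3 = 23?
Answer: -4099/6980 ≈ -0.58725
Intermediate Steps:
Y(b) = 26 (Y(b) = 3 + 23 = 26)
(4073 + Y(-53))/(-3489 - 3491) = (4073 + 26)/(-3489 - 3491) = 4099/(-6980) = 4099*(-1/6980) = -4099/6980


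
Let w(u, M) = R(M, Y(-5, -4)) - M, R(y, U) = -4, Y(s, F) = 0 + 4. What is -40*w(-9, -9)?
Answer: -200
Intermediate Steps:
Y(s, F) = 4
w(u, M) = -4 - M
-40*w(-9, -9) = -40*(-4 - 1*(-9)) = -40*(-4 + 9) = -40*5 = -200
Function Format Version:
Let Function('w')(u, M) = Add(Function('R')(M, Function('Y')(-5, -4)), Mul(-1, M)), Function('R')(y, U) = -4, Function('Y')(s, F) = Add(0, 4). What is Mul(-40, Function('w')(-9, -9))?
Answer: -200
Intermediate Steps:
Function('Y')(s, F) = 4
Function('w')(u, M) = Add(-4, Mul(-1, M))
Mul(-40, Function('w')(-9, -9)) = Mul(-40, Add(-4, Mul(-1, -9))) = Mul(-40, Add(-4, 9)) = Mul(-40, 5) = -200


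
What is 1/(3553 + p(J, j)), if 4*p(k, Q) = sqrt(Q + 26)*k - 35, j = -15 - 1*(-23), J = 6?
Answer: 56708/200986105 - 24*sqrt(34)/200986105 ≈ 0.00028145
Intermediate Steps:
j = 8 (j = -15 + 23 = 8)
p(k, Q) = -35/4 + k*sqrt(26 + Q)/4 (p(k, Q) = (sqrt(Q + 26)*k - 35)/4 = (sqrt(26 + Q)*k - 35)/4 = (k*sqrt(26 + Q) - 35)/4 = (-35 + k*sqrt(26 + Q))/4 = -35/4 + k*sqrt(26 + Q)/4)
1/(3553 + p(J, j)) = 1/(3553 + (-35/4 + (1/4)*6*sqrt(26 + 8))) = 1/(3553 + (-35/4 + (1/4)*6*sqrt(34))) = 1/(3553 + (-35/4 + 3*sqrt(34)/2)) = 1/(14177/4 + 3*sqrt(34)/2)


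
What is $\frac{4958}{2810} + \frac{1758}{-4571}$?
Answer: $\frac{8861519}{6422255} \approx 1.3798$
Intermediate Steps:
$\frac{4958}{2810} + \frac{1758}{-4571} = 4958 \cdot \frac{1}{2810} + 1758 \left(- \frac{1}{4571}\right) = \frac{2479}{1405} - \frac{1758}{4571} = \frac{8861519}{6422255}$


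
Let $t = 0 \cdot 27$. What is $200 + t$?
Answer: $200$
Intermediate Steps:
$t = 0$
$200 + t = 200 + 0 = 200$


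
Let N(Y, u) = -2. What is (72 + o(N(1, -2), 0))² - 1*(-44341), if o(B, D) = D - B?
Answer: 49817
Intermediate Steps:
(72 + o(N(1, -2), 0))² - 1*(-44341) = (72 + (0 - 1*(-2)))² - 1*(-44341) = (72 + (0 + 2))² + 44341 = (72 + 2)² + 44341 = 74² + 44341 = 5476 + 44341 = 49817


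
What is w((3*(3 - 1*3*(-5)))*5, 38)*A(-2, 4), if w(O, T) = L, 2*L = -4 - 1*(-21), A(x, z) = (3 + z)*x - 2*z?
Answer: -187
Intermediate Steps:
A(x, z) = -2*z + x*(3 + z) (A(x, z) = x*(3 + z) - 2*z = -2*z + x*(3 + z))
L = 17/2 (L = (-4 - 1*(-21))/2 = (-4 + 21)/2 = (1/2)*17 = 17/2 ≈ 8.5000)
w(O, T) = 17/2
w((3*(3 - 1*3*(-5)))*5, 38)*A(-2, 4) = 17*(-2*4 + 3*(-2) - 2*4)/2 = 17*(-8 - 6 - 8)/2 = (17/2)*(-22) = -187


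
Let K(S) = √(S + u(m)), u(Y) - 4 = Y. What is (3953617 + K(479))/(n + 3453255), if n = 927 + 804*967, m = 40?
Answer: 3953617/4231650 + √523/4231650 ≈ 0.93430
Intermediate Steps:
u(Y) = 4 + Y
n = 778395 (n = 927 + 777468 = 778395)
K(S) = √(44 + S) (K(S) = √(S + (4 + 40)) = √(S + 44) = √(44 + S))
(3953617 + K(479))/(n + 3453255) = (3953617 + √(44 + 479))/(778395 + 3453255) = (3953617 + √523)/4231650 = (3953617 + √523)*(1/4231650) = 3953617/4231650 + √523/4231650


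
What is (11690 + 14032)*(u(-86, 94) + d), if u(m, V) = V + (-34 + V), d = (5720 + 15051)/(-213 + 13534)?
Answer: 53301257010/13321 ≈ 4.0013e+6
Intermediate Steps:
d = 20771/13321 ≈ 1.5593
u(m, V) = -34 + 2*V
(11690 + 14032)*(u(-86, 94) + d) = (11690 + 14032)*((-34 + 2*94) + 20771/13321) = 25722*((-34 + 188) + 20771/13321) = 25722*(154 + 20771/13321) = 25722*(2072205/13321) = 53301257010/13321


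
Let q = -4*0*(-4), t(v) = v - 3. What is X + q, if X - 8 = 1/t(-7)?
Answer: 79/10 ≈ 7.9000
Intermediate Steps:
t(v) = -3 + v
X = 79/10 (X = 8 + 1/(-3 - 7) = 8 + 1/(-10) = 8 - 1/10 = 79/10 ≈ 7.9000)
q = 0 (q = 0*(-4) = 0)
X + q = 79/10 + 0 = 79/10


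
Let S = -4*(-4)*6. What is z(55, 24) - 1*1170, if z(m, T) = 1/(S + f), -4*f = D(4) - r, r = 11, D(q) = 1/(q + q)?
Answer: -3695998/3159 ≈ -1170.0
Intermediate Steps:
D(q) = 1/(2*q)
S = 96 (S = 16*6 = 96)
f = 87/32 (f = -((½)/4 - 1*11)/4 = -((½)*(¼) - 11)/4 = -(⅛ - 11)/4 = -¼*(-87/8) = 87/32 ≈ 2.7188)
z(m, T) = 32/3159 (z(m, T) = 1/(96 + 87/32) = 1/(3159/32) = 32/3159)
z(55, 24) - 1*1170 = 32/3159 - 1*1170 = 32/3159 - 1170 = -3695998/3159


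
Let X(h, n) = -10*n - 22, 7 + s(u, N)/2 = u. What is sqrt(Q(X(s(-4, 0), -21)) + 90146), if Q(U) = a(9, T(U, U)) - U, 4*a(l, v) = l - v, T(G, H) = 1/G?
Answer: 23*sqrt(6010501)/188 ≈ 299.93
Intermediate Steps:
a(l, v) = -v/4 + l/4 (a(l, v) = (l - v)/4 = -v/4 + l/4)
s(u, N) = -14 + 2*u
X(h, n) = -22 - 10*n
Q(U) = 9/4 - U - 1/(4*U) (Q(U) = (-1/(4*U) + (1/4)*9) - U = (-1/(4*U) + 9/4) - U = (9/4 - 1/(4*U)) - U = 9/4 - U - 1/(4*U))
sqrt(Q(X(s(-4, 0), -21)) + 90146) = sqrt((9/4 - (-22 - 10*(-21)) - 1/(4*(-22 - 10*(-21)))) + 90146) = sqrt((9/4 - (-22 + 210) - 1/(4*(-22 + 210))) + 90146) = sqrt((9/4 - 1*188 - 1/4/188) + 90146) = sqrt((9/4 - 188 - 1/4*1/188) + 90146) = sqrt((9/4 - 188 - 1/752) + 90146) = sqrt(-139685/752 + 90146) = sqrt(67650107/752) = 23*sqrt(6010501)/188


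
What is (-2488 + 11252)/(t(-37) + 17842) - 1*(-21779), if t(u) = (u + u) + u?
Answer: 55167459/2533 ≈ 21780.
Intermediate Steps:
t(u) = 3*u (t(u) = 2*u + u = 3*u)
(-2488 + 11252)/(t(-37) + 17842) - 1*(-21779) = (-2488 + 11252)/(3*(-37) + 17842) - 1*(-21779) = 8764/(-111 + 17842) + 21779 = 8764/17731 + 21779 = 8764*(1/17731) + 21779 = 1252/2533 + 21779 = 55167459/2533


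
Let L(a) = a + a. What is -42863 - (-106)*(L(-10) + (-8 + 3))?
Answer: -45513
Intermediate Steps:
L(a) = 2*a
-42863 - (-106)*(L(-10) + (-8 + 3)) = -42863 - (-106)*(2*(-10) + (-8 + 3)) = -42863 - (-106)*(-20 - 5) = -42863 - (-106)*(-25) = -42863 - 1*2650 = -42863 - 2650 = -45513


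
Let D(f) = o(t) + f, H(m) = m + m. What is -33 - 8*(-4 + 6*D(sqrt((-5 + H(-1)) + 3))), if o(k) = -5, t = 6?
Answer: 239 - 96*I ≈ 239.0 - 96.0*I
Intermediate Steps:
H(m) = 2*m
D(f) = -5 + f
-33 - 8*(-4 + 6*D(sqrt((-5 + H(-1)) + 3))) = -33 - 8*(-4 + 6*(-5 + sqrt((-5 + 2*(-1)) + 3))) = -33 - 8*(-4 + 6*(-5 + sqrt((-5 - 2) + 3))) = -33 - 8*(-4 + 6*(-5 + sqrt(-7 + 3))) = -33 - 8*(-4 + 6*(-5 + sqrt(-4))) = -33 - 8*(-4 + 6*(-5 + 2*I)) = -33 - 8*(-4 + (-30 + 12*I)) = -33 - 8*(-34 + 12*I) = -33 + (272 - 96*I) = 239 - 96*I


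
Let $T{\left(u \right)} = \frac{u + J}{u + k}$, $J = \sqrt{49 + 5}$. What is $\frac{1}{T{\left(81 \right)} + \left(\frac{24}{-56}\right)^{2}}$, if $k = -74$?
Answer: $\frac{1568}{18285} - \frac{343 \sqrt{6}}{109710} \approx 0.078095$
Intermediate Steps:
$J = 3 \sqrt{6}$ ($J = \sqrt{54} = 3 \sqrt{6} \approx 7.3485$)
$T{\left(u \right)} = \frac{u + 3 \sqrt{6}}{-74 + u}$ ($T{\left(u \right)} = \frac{u + 3 \sqrt{6}}{u - 74} = \frac{u + 3 \sqrt{6}}{-74 + u}$)
$\frac{1}{T{\left(81 \right)} + \left(\frac{24}{-56}\right)^{2}} = \frac{1}{\frac{81 + 3 \sqrt{6}}{-74 + 81} + \left(\frac{24}{-56}\right)^{2}} = \frac{1}{\frac{81 + 3 \sqrt{6}}{7} + \left(24 \left(- \frac{1}{56}\right)\right)^{2}} = \frac{1}{\frac{81 + 3 \sqrt{6}}{7} + \left(- \frac{3}{7}\right)^{2}} = \frac{1}{\left(\frac{81}{7} + \frac{3 \sqrt{6}}{7}\right) + \frac{9}{49}} = \frac{1}{\frac{576}{49} + \frac{3 \sqrt{6}}{7}}$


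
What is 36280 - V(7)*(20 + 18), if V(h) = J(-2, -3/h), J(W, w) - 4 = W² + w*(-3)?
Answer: 251490/7 ≈ 35927.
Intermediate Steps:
J(W, w) = 4 + W² - 3*w (J(W, w) = 4 + (W² + w*(-3)) = 4 + (W² - 3*w) = 4 + W² - 3*w)
V(h) = 8 + 9/h (V(h) = 4 + (-2)² - (-9)/h = 4 + 4 + 9/h = 8 + 9/h)
36280 - V(7)*(20 + 18) = 36280 - (8 + 9/7)*(20 + 18) = 36280 - (8 + 9*(⅐))*38 = 36280 - (8 + 9/7)*38 = 36280 - 65*38/7 = 36280 - 1*2470/7 = 36280 - 2470/7 = 251490/7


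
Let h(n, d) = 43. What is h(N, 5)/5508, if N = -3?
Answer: 43/5508 ≈ 0.0078068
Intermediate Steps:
h(N, 5)/5508 = 43/5508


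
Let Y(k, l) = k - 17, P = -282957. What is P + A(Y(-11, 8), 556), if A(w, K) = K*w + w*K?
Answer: -314093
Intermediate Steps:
Y(k, l) = -17 + k
A(w, K) = 2*K*w (A(w, K) = K*w + K*w = 2*K*w)
P + A(Y(-11, 8), 556) = -282957 + 2*556*(-17 - 11) = -282957 + 2*556*(-28) = -282957 - 31136 = -314093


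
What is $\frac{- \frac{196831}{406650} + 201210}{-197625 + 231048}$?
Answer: $\frac{81821849669}{13591462950} \approx 6.0201$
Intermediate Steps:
$\frac{- \frac{196831}{406650} + 201210}{-197625 + 231048} = \frac{\left(-196831\right) \frac{1}{406650} + 201210}{33423} = \left(- \frac{196831}{406650} + 201210\right) \frac{1}{33423} = \frac{81821849669}{406650} \cdot \frac{1}{33423} = \frac{81821849669}{13591462950}$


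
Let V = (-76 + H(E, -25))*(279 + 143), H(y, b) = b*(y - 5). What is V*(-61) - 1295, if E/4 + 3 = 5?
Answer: 3885747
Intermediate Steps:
E = 8 (E = -12 + 4*5 = -12 + 20 = 8)
H(y, b) = b*(-5 + y)
V = -63722 (V = (-76 - 25*(-5 + 8))*(279 + 143) = (-76 - 25*3)*422 = (-76 - 75)*422 = -151*422 = -63722)
V*(-61) - 1295 = -63722*(-61) - 1295 = 3887042 - 1295 = 3885747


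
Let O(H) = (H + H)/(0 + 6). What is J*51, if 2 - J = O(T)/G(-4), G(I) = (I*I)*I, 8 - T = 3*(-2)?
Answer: 3383/32 ≈ 105.72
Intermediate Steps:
T = 14 (T = 8 - 3*(-2) = 8 - 1*(-6) = 8 + 6 = 14)
G(I) = I³ (G(I) = I²*I = I³)
O(H) = H/3 (O(H) = (2*H)/6 = (2*H)*(⅙) = H/3)
J = 199/96 (J = 2 - (⅓)*14/((-4)³) = 2 - 14/(3*(-64)) = 2 - 14*(-1)/(3*64) = 2 - 1*(-7/96) = 2 + 7/96 = 199/96 ≈ 2.0729)
J*51 = (199/96)*51 = 3383/32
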